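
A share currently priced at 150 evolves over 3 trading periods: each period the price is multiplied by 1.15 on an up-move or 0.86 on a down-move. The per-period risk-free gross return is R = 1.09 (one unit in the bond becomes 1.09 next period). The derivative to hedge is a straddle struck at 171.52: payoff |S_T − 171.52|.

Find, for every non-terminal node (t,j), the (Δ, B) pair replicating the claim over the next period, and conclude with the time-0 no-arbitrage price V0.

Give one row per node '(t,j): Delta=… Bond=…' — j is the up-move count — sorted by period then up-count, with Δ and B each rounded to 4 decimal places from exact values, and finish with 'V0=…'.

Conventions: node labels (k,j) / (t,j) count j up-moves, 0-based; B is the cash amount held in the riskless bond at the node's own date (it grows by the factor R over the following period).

Arbitrage-free pricing uses the up-move probability p* = (R−d)/(u−d) = 0.7931, discounting each step at R = 1.09.
Terminal payoffs: V(3,0)=76.1116, V(3,1)=43.9390, V(3,2)=0.9175, V(3,3)=56.6112
(2,0): S=110.9400. Δ = (V_up−V_dn)/(S_up−S_dn) = (43.9390−76.1116)/(127.5810−95.4084) = -1.0000. V = [p*·43.9390 + (1−p*)·76.1116]/1.09 = 46.4178. B = V − Δ·S = 157.3578.
(2,1): S=148.3500. Δ = (V_up−V_dn)/(S_up−S_dn) = (0.9175−43.9390)/(170.6025−127.5810) = -1.0000. V = [p*·0.9175 + (1−p*)·43.9390]/1.09 = 9.0078. B = V − Δ·S = 157.3578.
(2,2): S=198.3750. Δ = (V_up−V_dn)/(S_up−S_dn) = (56.6112−0.9175)/(228.1312−170.6025) = 0.9681. V = [p*·56.6112 + (1−p*)·0.9175]/1.09 = 41.3655. B = V − Δ·S = -150.6819.
(1,0): S=129.0000. Δ = (V_up−V_dn)/(S_up−S_dn) = (9.0078−46.4178)/(148.3500−110.9400) = -1.0000. V = [p*·9.0078 + (1−p*)·46.4178]/1.09 = 15.3650. B = V − Δ·S = 144.3650.
(1,1): S=172.5000. Δ = (V_up−V_dn)/(S_up−S_dn) = (41.3655−9.0078)/(198.3750−148.3500) = 0.6468. V = [p*·41.3655 + (1−p*)·9.0078]/1.09 = 31.8081. B = V − Δ·S = -79.7702.
(0,0): S=150.0000. Δ = (V_up−V_dn)/(S_up−S_dn) = (31.8081−15.3650)/(172.5000−129.0000) = 0.3780. V = [p*·31.8081 + (1−p*)·15.3650]/1.09 = 26.0606. B = V − Δ·S = -30.6398.
Sanity check at the root: Δ(0,0)·S0 + B(0,0) reproduces V0 = 26.0606.

(0,0): Delta=0.3780 Bond=-30.6398
(1,0): Delta=-1.0000 Bond=144.3650
(1,1): Delta=0.6468 Bond=-79.7702
(2,0): Delta=-1.0000 Bond=157.3578
(2,1): Delta=-1.0000 Bond=157.3578
(2,2): Delta=0.9681 Bond=-150.6819
V0=26.0606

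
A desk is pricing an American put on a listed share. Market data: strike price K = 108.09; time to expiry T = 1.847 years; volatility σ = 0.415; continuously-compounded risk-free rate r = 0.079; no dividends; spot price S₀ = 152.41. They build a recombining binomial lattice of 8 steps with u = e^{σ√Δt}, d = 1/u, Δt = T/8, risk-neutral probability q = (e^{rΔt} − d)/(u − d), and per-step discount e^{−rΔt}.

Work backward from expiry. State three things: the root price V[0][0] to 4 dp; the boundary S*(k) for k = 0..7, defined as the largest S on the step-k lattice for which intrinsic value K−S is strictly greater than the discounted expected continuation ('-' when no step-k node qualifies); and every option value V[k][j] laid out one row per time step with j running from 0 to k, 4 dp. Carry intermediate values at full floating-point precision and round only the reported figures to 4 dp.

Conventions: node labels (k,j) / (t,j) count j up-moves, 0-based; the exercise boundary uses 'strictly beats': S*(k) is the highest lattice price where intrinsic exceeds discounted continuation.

price = 7.7106
boundary = - - - - 68.6453 56.2355 68.6453 83.7938
tree:
7.7106
12.1035 3.5357
18.5316 6.0249 1.1392
27.5340 10.0775 2.1332 0.1720
39.4447 16.4606 3.9694 0.3478 0.0000
51.8545 26.0523 7.3312 0.7029 0.0000 0.0000
62.0209 39.4447 13.4193 1.4208 0.0000 0.0000 0.0000
70.3494 51.8545 24.2962 2.8719 0.0000 0.0000 0.0000 0.0000
77.1722 62.0209 39.4447 5.8049 0.0000 0.0000 0.0000 0.0000 0.0000

Δt=0.23087  u=1.22068  d=0.81922  q=0.49616  discount=0.98193
step 8 (expiry): payoffs max(K−S,0) = 77.1722 62.0209 39.4447 5.8049 0.0000 0.0000 0.0000 0.0000 0.0000
step 7: (k=7,j=0): S=37.7406, K−S=70.3494, hold=68.3958 ⇒ V=70.3494 exercise | (k=7,j=1): S=56.2355, K−S=51.8545, hold=49.9009 ⇒ V=51.8545 exercise | (k=7,j=2): S=83.7938, K−S=24.2962, hold=22.3426 ⇒ V=24.2962 exercise | (k=7,j=3): S=124.8570, K−S=0.0000, hold=2.8719 ⇒ V=2.8719 continue | (k=7,j=4): S=186.0433, K−S=0.0000, hold=0.0000 ⇒ V=0.0000 continue | (k=7,j=5): S=277.2141, K−S=0.0000, hold=0.0000 ⇒ V=0.0000 continue | (k=7,j=6): S=413.0631, K−S=0.0000, hold=0.0000 ⇒ V=0.0000 continue | (k=7,j=7): S=615.4852, K−S=0.0000, hold=0.0000 ⇒ V=0.0000 continue  boundary S*=83.7938
step 6: (k=6,j=0): S=46.0691, K−S=62.0209, hold=60.0673 ⇒ V=62.0209 exercise | (k=6,j=1): S=68.6453, K−S=39.4447, hold=37.4911 ⇒ V=39.4447 exercise | (k=6,j=2): S=102.2851, K−S=5.8049, hold=13.4193 ⇒ V=13.4193 continue | (k=6,j=3): S=152.4100, K−S=0.0000, hold=1.4208 ⇒ V=1.4208 continue | (k=6,j=4): S=227.0987, K−S=0.0000, hold=0.0000 ⇒ V=0.0000 continue | (k=6,j=5): S=338.3887, K−S=0.0000, hold=0.0000 ⇒ V=0.0000 continue | (k=6,j=6): S=504.2165, K−S=0.0000, hold=0.0000 ⇒ V=0.0000 continue  boundary S*=68.6453
step 5: (k=5,j=0): S=56.2355, K−S=51.8545, hold=49.9009 ⇒ V=51.8545 exercise | (k=5,j=1): S=83.7938, K−S=24.2962, hold=26.0523 ⇒ V=26.0523 continue | (k=5,j=2): S=124.8570, K−S=0.0000, hold=7.3312 ⇒ V=7.3312 continue | (k=5,j=3): S=186.0433, K−S=0.0000, hold=0.7029 ⇒ V=0.7029 continue | (k=5,j=4): S=277.2141, K−S=0.0000, hold=0.0000 ⇒ V=0.0000 continue | (k=5,j=5): S=413.0631, K−S=0.0000, hold=0.0000 ⇒ V=0.0000 continue  boundary S*=56.2355
step 4: (k=4,j=0): S=68.6453, K−S=39.4447, hold=38.3466 ⇒ V=39.4447 exercise | (k=4,j=1): S=102.2851, K−S=5.8049, hold=16.4606 ⇒ V=16.4606 continue | (k=4,j=2): S=152.4100, K−S=0.0000, hold=3.9694 ⇒ V=3.9694 continue | (k=4,j=3): S=227.0987, K−S=0.0000, hold=0.3478 ⇒ V=0.3478 continue | (k=4,j=4): S=338.3887, K−S=0.0000, hold=0.0000 ⇒ V=0.0000 continue  boundary S*=68.6453
step 3: (k=3,j=0): S=83.7938, K−S=24.2962, hold=27.5340 ⇒ V=27.5340 continue | (k=3,j=1): S=124.8570, K−S=0.0000, hold=10.0775 ⇒ V=10.0775 continue | (k=3,j=2): S=186.0433, K−S=0.0000, hold=2.1332 ⇒ V=2.1332 continue | (k=3,j=3): S=277.2141, K−S=0.0000, hold=0.1720 ⇒ V=0.1720 continue  boundary S*=-
step 2: (k=2,j=0): S=102.2851, K−S=5.8049, hold=18.5316 ⇒ V=18.5316 continue | (k=2,j=1): S=152.4100, K−S=0.0000, hold=6.0249 ⇒ V=6.0249 continue | (k=2,j=2): S=227.0987, K−S=0.0000, hold=1.1392 ⇒ V=1.1392 continue  boundary S*=-
step 1: (k=1,j=0): S=124.8570, K−S=0.0000, hold=12.1035 ⇒ V=12.1035 continue | (k=1,j=1): S=186.0433, K−S=0.0000, hold=3.5357 ⇒ V=3.5357 continue  boundary S*=-
step 0: (k=0,j=0): S=152.4100, K−S=0.0000, hold=7.7106 ⇒ V=7.7106 continue  boundary S*=-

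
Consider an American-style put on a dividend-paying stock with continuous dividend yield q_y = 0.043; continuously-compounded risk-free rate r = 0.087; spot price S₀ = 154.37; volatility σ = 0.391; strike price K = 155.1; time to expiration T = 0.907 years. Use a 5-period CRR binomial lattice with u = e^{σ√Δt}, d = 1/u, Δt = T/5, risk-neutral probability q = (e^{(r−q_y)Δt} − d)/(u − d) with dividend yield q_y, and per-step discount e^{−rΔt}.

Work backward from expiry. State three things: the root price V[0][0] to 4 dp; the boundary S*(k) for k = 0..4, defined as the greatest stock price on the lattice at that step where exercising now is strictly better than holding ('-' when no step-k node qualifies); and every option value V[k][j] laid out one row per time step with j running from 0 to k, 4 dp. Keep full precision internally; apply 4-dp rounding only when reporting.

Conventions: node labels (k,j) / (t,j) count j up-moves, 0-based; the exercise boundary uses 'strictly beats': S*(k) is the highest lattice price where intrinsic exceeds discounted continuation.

Δt=0.18140, u=1.18120, d=0.84660, q=0.48241, disc=e^(-rΔt)=0.98434
k=5 terminal: V=max(K-S,0) → 87.9656 61.4318 24.4109 0.0000 0.0000 0.0000
k=4: j=0 S=79.2992 intr=75.8008 cont=73.9884 V=75.8008[EX]; j=1 S=110.6409 intr=44.4591 cont=42.8902 V=44.4591[EX]; j=2 S=154.3700 intr=0.7300 cont=12.4369 V=12.4369[hold]; j=3 S=215.3823 intr=0.0000 cont=0.0000 V=0.0000[hold]; j=4 S=300.5087 intr=0.0000 cont=0.0000 V=0.0000[hold]  S*(4)=110.6409
k=3: j=0 S=93.6682 intr=61.4318 cont=59.7310 V=61.4318[EX]; j=1 S=130.6891 intr=24.4109 cont=28.5569 V=28.5569[hold]; j=2 S=182.3419 intr=0.0000 cont=6.3364 V=6.3364[hold]; j=3 S=254.4096 intr=0.0000 cont=0.0000 V=0.0000[hold]  S*(3)=93.6682
k=2: j=0 S=110.6409 intr=44.4591 cont=44.8590 V=44.8590[hold]; j=1 S=154.3700 intr=0.7300 cont=17.5582 V=17.5582[hold]; j=2 S=215.3823 intr=0.0000 cont=3.2283 V=3.2283[hold]  S*(2)=-
k=1: j=0 S=130.6891 intr=24.4109 cont=31.1926 V=31.1926[hold]; j=1 S=182.3419 intr=0.0000 cont=10.4786 V=10.4786[hold]  S*(1)=-
k=0: j=0 S=154.3700 intr=0.7300 cont=20.8679 V=20.8679[hold]  S*(0)=-

price = 20.8679
boundary = - - - 93.6682 110.6409
tree:
20.8679
31.1926 10.4786
44.8590 17.5582 3.2283
61.4318 28.5569 6.3364 0.0000
75.8008 44.4591 12.4369 0.0000 0.0000
87.9656 61.4318 24.4109 0.0000 0.0000 0.0000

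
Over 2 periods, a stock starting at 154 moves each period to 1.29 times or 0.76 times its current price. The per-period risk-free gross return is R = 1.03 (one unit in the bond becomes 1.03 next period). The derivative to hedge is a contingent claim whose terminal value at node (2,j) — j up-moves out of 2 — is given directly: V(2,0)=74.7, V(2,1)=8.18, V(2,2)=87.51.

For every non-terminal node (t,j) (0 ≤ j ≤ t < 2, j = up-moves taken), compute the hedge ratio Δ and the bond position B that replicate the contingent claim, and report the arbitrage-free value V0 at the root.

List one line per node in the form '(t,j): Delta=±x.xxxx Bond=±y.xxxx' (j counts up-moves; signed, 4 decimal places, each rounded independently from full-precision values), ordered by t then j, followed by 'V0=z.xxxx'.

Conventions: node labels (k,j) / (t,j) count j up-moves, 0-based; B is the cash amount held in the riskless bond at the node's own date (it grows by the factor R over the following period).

(0,0): Delta=0.0926 Bond=27.9526
(1,0): Delta=-1.0724 Bond=165.1332
(1,1): Delta=0.7534 Bond=-102.5012
V0=42.2060

Since d<R<u, set p* = (R−d)/(u−d) = 0.5094; price each node as the discounted p*-expectation of its children.
Terminal payoffs: V(2,0)=74.7000, V(2,1)=8.1800, V(2,2)=87.5100
  t=1,j=0: stock 117.0400 → up 150.9816 (V=8.1800), down 88.9504 (V=74.7000). Price 39.6237; hedge Δ=-1.0724, bond B=165.1332.
  t=1,j=1: stock 198.6600 → up 256.2714 (V=87.5100), down 150.9816 (V=8.1800). Price 47.1781; hedge Δ=0.7534, bond B=-102.5012.
  t=0,j=0: stock 154.0000 → up 198.6600 (V=47.1781), down 117.0400 (V=39.6237). Price 42.2060; hedge Δ=0.0926, bond B=27.9526.
As a check, the time-0 holding Δ(0,0)·S0 + B(0,0) comes to 42.2060 — exactly V0.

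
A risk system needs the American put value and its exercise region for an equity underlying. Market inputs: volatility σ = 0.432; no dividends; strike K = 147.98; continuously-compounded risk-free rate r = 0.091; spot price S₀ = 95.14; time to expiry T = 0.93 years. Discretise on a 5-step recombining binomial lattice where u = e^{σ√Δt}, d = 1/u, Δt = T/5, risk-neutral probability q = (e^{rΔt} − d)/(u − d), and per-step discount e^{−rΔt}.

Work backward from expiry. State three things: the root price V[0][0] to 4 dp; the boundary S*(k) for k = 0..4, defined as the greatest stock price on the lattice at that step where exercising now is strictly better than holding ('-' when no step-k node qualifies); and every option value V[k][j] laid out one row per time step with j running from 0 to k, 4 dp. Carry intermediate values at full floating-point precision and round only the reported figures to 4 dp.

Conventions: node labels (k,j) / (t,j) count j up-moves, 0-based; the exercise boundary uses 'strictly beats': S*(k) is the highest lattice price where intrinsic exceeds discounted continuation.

price = 52.8400
boundary = 95.1400 78.9676 95.1400 78.9676 95.1400
tree:
52.8400
69.0124 36.2089
82.4357 52.8400 20.7564
93.5773 69.0124 34.0845 8.0903
102.8249 82.4357 52.8400 16.4273 0.0000
110.5006 93.5773 69.0124 33.3555 0.0000 0.0000

Δt=0.18600  u=1.20480  d=0.83001  q=0.49910  discount=0.98322
step 5 (expiry): payoffs max(K−S,0) = 110.5006 93.5773 69.0124 33.3555 0.0000 0.0000
step 4: (k=4,j=0): S=45.1551, K−S=102.8249, hold=100.3413 ⇒ V=102.8249 exercise | (k=4,j=1): S=65.5443, K−S=82.4357, hold=79.9521 ⇒ V=82.4357 exercise | (k=4,j=2): S=95.1400, K−S=52.8400, hold=50.3564 ⇒ V=52.8400 exercise | (k=4,j=3): S=138.0993, K−S=9.8807, hold=16.4273 ⇒ V=16.4273 continue | (k=4,j=4): S=200.4563, K−S=0.0000, hold=0.0000 ⇒ V=0.0000 continue  boundary S*=95.1400
step 3: (k=3,j=0): S=54.4027, K−S=93.5773, hold=91.0936 ⇒ V=93.5773 exercise | (k=3,j=1): S=78.9676, K−S=69.0124, hold=66.5288 ⇒ V=69.0124 exercise | (k=3,j=2): S=114.6245, K−S=33.3555, hold=34.0845 ⇒ V=34.0845 continue | (k=3,j=3): S=166.3817, K−S=0.0000, hold=8.0903 ⇒ V=8.0903 continue  boundary S*=78.9676
step 2: (k=2,j=0): S=65.5443, K−S=82.4357, hold=79.9521 ⇒ V=82.4357 exercise | (k=2,j=1): S=95.1400, K−S=52.8400, hold=50.7141 ⇒ V=52.8400 exercise | (k=2,j=2): S=138.0993, K−S=9.8807, hold=20.7564 ⇒ V=20.7564 continue  boundary S*=95.1400
step 1: (k=1,j=0): S=78.9676, K−S=69.0124, hold=66.5288 ⇒ V=69.0124 exercise | (k=1,j=1): S=114.6245, K−S=33.3555, hold=36.2089 ⇒ V=36.2089 continue  boundary S*=78.9676
step 0: (k=0,j=0): S=95.1400, K−S=52.8400, hold=51.7566 ⇒ V=52.8400 exercise  boundary S*=95.1400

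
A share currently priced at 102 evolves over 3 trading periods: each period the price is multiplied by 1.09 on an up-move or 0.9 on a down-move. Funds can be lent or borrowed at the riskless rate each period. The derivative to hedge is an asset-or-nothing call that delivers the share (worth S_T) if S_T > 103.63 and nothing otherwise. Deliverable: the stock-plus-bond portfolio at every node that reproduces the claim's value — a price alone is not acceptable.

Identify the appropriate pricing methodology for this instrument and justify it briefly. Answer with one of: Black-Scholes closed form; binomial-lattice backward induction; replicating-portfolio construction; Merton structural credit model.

framework: replicating-portfolio construction

Key observation: since the answer must list Δ and B at each node of the 1.09/0.9 lattice on 102, the replicating-portfolio method — solving the two-state system at every node — is the one that applies.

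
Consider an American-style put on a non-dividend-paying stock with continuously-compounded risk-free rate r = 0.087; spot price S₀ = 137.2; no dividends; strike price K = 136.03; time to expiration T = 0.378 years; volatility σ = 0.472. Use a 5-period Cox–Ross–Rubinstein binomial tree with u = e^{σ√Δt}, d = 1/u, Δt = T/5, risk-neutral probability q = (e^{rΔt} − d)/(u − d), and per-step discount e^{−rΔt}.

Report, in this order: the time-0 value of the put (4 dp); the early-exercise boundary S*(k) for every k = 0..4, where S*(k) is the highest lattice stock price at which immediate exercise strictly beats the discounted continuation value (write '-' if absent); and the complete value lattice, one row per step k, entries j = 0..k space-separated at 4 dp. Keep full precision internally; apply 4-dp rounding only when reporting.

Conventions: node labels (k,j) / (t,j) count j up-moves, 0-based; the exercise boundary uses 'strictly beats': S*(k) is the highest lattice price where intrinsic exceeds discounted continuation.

price = 14.0316
boundary = - - - 92.9539 105.8351
tree:
14.0316
21.2689 6.7752
31.0229 11.5207 1.9848
43.0761 19.0405 3.9402 0.0000
54.3895 30.1949 7.8221 0.0000 0.0000
64.3260 43.0761 15.5286 0.0000 0.0000 0.0000

Δt=0.07560  u=1.13858  d=0.87829  q=0.49295  discount=0.99344
step 5 (expiry): payoffs max(K−S,0) = 64.3260 43.0761 15.5286 0.0000 0.0000 0.0000
step 4: (k=4,j=0): S=81.6405, K−S=54.3895, hold=53.4977 ⇒ V=54.3895 exercise | (k=4,j=1): S=105.8351, K−S=30.1949, hold=29.3031 ⇒ V=30.1949 exercise | (k=4,j=2): S=137.2000, K−S=0.0000, hold=7.8221 ⇒ V=7.8221 continue | (k=4,j=3): S=177.8600, K−S=0.0000, hold=0.0000 ⇒ V=0.0000 continue | (k=4,j=4): S=230.5699, K−S=0.0000, hold=0.0000 ⇒ V=0.0000 continue  boundary S*=105.8351
step 3: (k=3,j=0): S=92.9539, K−S=43.0761, hold=42.1843 ⇒ V=43.0761 exercise | (k=3,j=1): S=120.5014, K−S=15.5286, hold=19.0405 ⇒ V=19.0405 continue | (k=3,j=2): S=156.2127, K−S=0.0000, hold=3.9402 ⇒ V=3.9402 continue | (k=3,j=3): S=202.5072, K−S=0.0000, hold=0.0000 ⇒ V=0.0000 continue  boundary S*=92.9539
step 2: (k=2,j=0): S=105.8351, K−S=30.1949, hold=31.0229 ⇒ V=31.0229 continue | (k=2,j=1): S=137.2000, K−S=0.0000, hold=11.5207 ⇒ V=11.5207 continue | (k=2,j=2): S=177.8600, K−S=0.0000, hold=1.9848 ⇒ V=1.9848 continue  boundary S*=-
step 1: (k=1,j=0): S=120.5014, K−S=15.5286, hold=21.2689 ⇒ V=21.2689 continue | (k=1,j=1): S=156.2127, K−S=0.0000, hold=6.7752 ⇒ V=6.7752 continue  boundary S*=-
step 0: (k=0,j=0): S=137.2000, K−S=0.0000, hold=14.0316 ⇒ V=14.0316 continue  boundary S*=-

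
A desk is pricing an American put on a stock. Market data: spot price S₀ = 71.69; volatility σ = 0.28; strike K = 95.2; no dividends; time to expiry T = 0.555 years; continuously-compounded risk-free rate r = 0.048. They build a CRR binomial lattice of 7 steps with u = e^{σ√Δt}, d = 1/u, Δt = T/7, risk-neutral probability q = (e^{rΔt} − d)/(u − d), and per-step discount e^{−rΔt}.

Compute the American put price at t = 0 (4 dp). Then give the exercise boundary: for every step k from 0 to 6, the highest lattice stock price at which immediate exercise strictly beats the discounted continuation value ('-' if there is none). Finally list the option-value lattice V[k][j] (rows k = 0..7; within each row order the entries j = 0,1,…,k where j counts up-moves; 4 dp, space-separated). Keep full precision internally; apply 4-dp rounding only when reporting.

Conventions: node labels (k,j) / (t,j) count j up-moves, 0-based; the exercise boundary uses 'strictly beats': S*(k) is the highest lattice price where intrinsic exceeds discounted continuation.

Δt=0.07929, u=1.08203, d=0.92419, q=0.50446, disc=e^(-rΔt)=0.99620
k=7 terminal: V=max(K-S,0) → 53.9166 46.8656 38.6103 28.9451 17.6291 4.3803 0.0000 0.0000
k=6: j=0 S=44.6700 intr=50.5300 cont=50.1684 V=50.5300[EX]; j=1 S=52.2994 intr=42.9006 cont=42.5390 V=42.9006[EX]; j=2 S=61.2319 intr=33.9681 cont=33.6065 V=33.9681[EX]; j=3 S=71.6900 intr=23.5100 cont=23.1484 V=23.5100[EX]; j=4 S=83.9343 intr=11.2657 cont=10.9041 V=11.2657[EX]; j=5 S=98.2699 intr=0.0000 cont=2.1624 V=2.1624[hold]; j=6 S=115.0539 intr=0.0000 cont=0.0000 V=0.0000[hold]  S*(6)=83.9343
k=5: j=0 S=48.3344 intr=46.8656 cont=46.5040 V=46.8656[EX]; j=1 S=56.5897 intr=38.6103 cont=38.2487 V=38.6103[EX]; j=2 S=66.2549 intr=28.9451 cont=28.5835 V=28.9451[EX]; j=3 S=77.5709 intr=17.6291 cont=17.2674 V=17.6291[EX]; j=4 S=90.8197 intr=4.3803 cont=6.6481 V=6.6481[hold]; j=5 S=106.3313 intr=0.0000 cont=1.0675 V=1.0675[hold]  S*(5)=77.5709
k=4: j=0 S=52.2994 intr=42.9006 cont=42.5390 V=42.9006[EX]; j=1 S=61.2319 intr=33.9681 cont=33.6065 V=33.9681[EX]; j=2 S=71.6900 intr=23.5100 cont=23.1484 V=23.5100[EX]; j=3 S=83.9343 intr=11.2657 cont=12.0437 V=12.0437[hold]; j=4 S=98.2699 intr=0.0000 cont=3.8184 V=3.8184[hold]  S*(4)=71.6900
k=3: j=0 S=56.5897 intr=38.6103 cont=38.2487 V=38.6103[EX]; j=1 S=66.2549 intr=28.9451 cont=28.5835 V=28.9451[EX]; j=2 S=77.5709 intr=17.6291 cont=17.6584 V=17.6584[hold]; j=3 S=90.8197 intr=4.3803 cont=7.8644 V=7.8644[hold]  S*(3)=66.2549
k=2: j=0 S=61.2319 intr=33.9681 cont=33.6065 V=33.9681[EX]; j=1 S=71.6900 intr=23.5100 cont=23.1632 V=23.5100[EX]; j=2 S=83.9343 intr=11.2657 cont=12.6695 V=12.6695[hold]  S*(2)=71.6900
k=1: j=0 S=66.2549 intr=28.9451 cont=28.5835 V=28.9451[EX]; j=1 S=77.5709 intr=17.6291 cont=17.9729 V=17.9729[hold]  S*(1)=66.2549
k=0: j=0 S=71.6900 intr=23.5100 cont=23.3212 V=23.5100[EX]  S*(0)=71.6900

price = 23.5100
boundary = 71.6900 66.2549 71.6900 66.2549 71.6900 77.5709 83.9343
tree:
23.5100
28.9451 17.9729
33.9681 23.5100 12.6695
38.6103 28.9451 17.6584 7.8644
42.9006 33.9681 23.5100 12.0437 3.8184
46.8656 38.6103 28.9451 17.6291 6.6481 1.0675
50.5300 42.9006 33.9681 23.5100 11.2657 2.1624 0.0000
53.9166 46.8656 38.6103 28.9451 17.6291 4.3803 0.0000 0.0000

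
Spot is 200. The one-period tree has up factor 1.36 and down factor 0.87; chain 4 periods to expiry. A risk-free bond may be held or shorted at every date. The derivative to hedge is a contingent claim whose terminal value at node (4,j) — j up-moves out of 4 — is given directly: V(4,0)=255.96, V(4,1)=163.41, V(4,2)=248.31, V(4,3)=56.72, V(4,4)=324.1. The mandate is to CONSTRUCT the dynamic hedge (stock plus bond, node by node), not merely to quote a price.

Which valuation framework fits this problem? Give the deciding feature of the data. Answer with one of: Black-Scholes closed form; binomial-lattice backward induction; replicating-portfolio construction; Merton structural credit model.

framework: replicating-portfolio construction

Key observation: what is demanded is not a single number but the (Δ, B) position at each node of the 1.36/0.87 tree starting at 200; constructing those positions is the replicating-portfolio method.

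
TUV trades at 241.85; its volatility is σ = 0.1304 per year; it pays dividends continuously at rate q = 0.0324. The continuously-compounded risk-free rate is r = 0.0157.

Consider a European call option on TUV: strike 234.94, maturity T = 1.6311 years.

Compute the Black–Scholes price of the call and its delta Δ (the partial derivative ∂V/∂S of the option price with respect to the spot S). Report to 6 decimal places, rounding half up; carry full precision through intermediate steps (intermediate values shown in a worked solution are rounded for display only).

price = 15.411607
Δ = 0.509692

σ√T = 0.1304·√1.6311 = 0.166540
d₁ = (ln(S/K) + (r−q+σ²/2)T) / (σ√T) = (ln(241.85/234.94) + (0.0157−0.0324+0.1304²/2)·1.6311) / 0.166540 = (0.028988 − 0.013372) / 0.166540 = 0.093767
d₂ = d₁ − σ√T = 0.093767 − 0.166540 = -0.072773
e^{−rT} = 0.974717
e^{−qT} = 0.948525
N(d₁) = 0.537353,  N(d₂) = 0.470993
Call price V = S·e^{−qT}·N(d₁) − K·e^{−rT}·N(d₂) = 123.269090 − 107.857483 = 15.411607
Δ = e^{−qT}·N(d₁) = 0.509692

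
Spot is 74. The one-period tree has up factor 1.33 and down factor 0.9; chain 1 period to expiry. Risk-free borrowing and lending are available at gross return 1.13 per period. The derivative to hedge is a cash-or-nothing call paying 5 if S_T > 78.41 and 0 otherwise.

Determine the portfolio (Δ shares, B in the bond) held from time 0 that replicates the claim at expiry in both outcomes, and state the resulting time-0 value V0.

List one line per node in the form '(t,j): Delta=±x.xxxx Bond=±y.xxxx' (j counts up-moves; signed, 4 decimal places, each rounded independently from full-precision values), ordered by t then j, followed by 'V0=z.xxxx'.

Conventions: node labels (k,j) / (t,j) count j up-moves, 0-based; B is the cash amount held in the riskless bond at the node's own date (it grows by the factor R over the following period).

Since d<R<u, set p* = (R−d)/(u−d) = 0.5349; price each node as the discounted p*-expectation of its children.
Terminal payoffs: V(1,0)=0.0000, V(1,1)=5.0000
  t=0,j=0: stock 74.0000 → up 98.4200 (V=5.0000), down 66.6000 (V=0.0000). Price 2.3667; hedge Δ=0.1571, bond B=-9.2612.
Check: Δ(0,0)·S0 + B(0,0) = 2.3667 = V0.

(0,0): Delta=0.1571 Bond=-9.2612
V0=2.3667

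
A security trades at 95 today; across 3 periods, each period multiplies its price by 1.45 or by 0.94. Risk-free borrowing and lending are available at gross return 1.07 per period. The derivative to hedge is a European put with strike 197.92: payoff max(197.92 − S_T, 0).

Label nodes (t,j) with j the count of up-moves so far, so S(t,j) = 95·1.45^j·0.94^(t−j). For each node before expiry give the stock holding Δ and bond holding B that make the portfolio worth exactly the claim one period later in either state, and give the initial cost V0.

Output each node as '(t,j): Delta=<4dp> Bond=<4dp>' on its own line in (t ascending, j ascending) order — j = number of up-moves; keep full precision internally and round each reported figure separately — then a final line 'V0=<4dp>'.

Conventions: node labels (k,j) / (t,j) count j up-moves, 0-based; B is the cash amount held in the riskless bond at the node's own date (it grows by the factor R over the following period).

The replicating-portfolio and risk-neutral prices coincide; use p* = (1.07−0.94)/(1.45−0.94) = 0.2549 for the latter.
Expiry values: V(3,0)=119.0145, V(3,1)=76.2041, V(3,2)=10.1667, V(3,3)=0.0000
  t=2,j=0: stock 83.9420 → up 121.7159 (V=76.2041), down 78.9055 (V=119.0145). Price 101.0300; hedge Δ=-1.0000, bond B=184.9720.
  t=2,j=1: stock 129.4850 → up 187.7532 (V=10.1667), down 121.7159 (V=76.2041). Price 55.4870; hedge Δ=-1.0000, bond B=184.9720.
  t=2,j=2: stock 199.7375 → up 289.6194 (V=0.0000), down 187.7533 (V=10.1667). Price 7.0796; hedge Δ=-0.0998, bond B=27.0145.
  t=1,j=0: stock 89.3000 → up 129.4850 (V=55.4870), down 83.9420 (V=101.0300). Price 83.5710; hedge Δ=-1.0000, bond B=172.8710.
  t=1,j=1: stock 137.7500 → up 199.7375 (V=7.0796), down 129.4850 (V=55.4870). Price 40.3251; hedge Δ=-0.6890, bond B=135.2414.
  t=0,j=0: stock 95.0000 → up 137.7500 (V=40.3251), down 89.3000 (V=83.5710). Price 67.8014; hedge Δ=-0.8926, bond B=152.5973.
As a check, the time-0 holding Δ(0,0)·S0 + B(0,0) comes to 67.8014 — exactly V0.

(0,0): Delta=-0.8926 Bond=152.5973
(1,0): Delta=-1.0000 Bond=172.8710
(1,1): Delta=-0.6890 Bond=135.2414
(2,0): Delta=-1.0000 Bond=184.9720
(2,1): Delta=-1.0000 Bond=184.9720
(2,2): Delta=-0.0998 Bond=27.0145
V0=67.8014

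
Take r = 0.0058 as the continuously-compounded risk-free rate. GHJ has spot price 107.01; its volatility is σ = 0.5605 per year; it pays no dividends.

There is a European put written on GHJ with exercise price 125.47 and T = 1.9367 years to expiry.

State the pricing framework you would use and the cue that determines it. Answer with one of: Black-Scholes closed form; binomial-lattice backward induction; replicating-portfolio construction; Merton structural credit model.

Key observation: a European-exercise option on GHJ struck at 125.47 — a GBM underlying with constant parameters — admits an analytic price: the data contain no early exercise, no discrete tree, no debt structure.

framework: Black-Scholes closed form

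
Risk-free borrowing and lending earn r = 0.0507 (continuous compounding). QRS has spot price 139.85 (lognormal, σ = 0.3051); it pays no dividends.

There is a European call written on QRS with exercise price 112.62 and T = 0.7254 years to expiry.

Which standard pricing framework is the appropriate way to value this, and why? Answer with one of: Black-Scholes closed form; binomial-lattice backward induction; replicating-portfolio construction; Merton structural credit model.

Key observation: with QRS following a GBM at constant σ and r, the European call struck at 112.62 prices in closed form — nothing here needs a stepwise model or a balance sheet.

framework: Black-Scholes closed form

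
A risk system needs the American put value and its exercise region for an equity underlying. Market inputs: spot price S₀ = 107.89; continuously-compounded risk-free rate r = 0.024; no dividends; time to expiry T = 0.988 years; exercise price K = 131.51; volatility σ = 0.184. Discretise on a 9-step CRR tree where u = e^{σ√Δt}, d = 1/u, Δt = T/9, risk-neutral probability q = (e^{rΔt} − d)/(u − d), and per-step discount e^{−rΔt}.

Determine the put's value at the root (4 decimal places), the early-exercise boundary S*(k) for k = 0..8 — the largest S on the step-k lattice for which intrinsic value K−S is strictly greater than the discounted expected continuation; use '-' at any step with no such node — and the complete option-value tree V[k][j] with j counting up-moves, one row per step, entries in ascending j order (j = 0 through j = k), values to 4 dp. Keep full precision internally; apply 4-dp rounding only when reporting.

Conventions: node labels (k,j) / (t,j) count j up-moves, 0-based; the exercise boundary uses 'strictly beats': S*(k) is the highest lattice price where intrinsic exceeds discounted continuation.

price = 23.8906
boundary = - 101.5091 95.5055 101.5091 107.8900 101.5091 107.8900 114.6721 121.8804
tree:
23.8906
30.0009 18.0589
36.0045 23.6730 12.6804
41.6530 30.0009 17.6280 7.9238
46.9674 36.0045 23.6200 11.8790 4.1096
51.9675 41.6530 30.0009 17.1492 6.8036 1.5048
56.6719 46.9674 36.0045 23.6200 10.9310 2.8158 0.2348
61.0981 51.9675 41.6530 30.0009 16.8379 5.2301 0.4770 0.0000
65.2625 56.6719 46.9674 36.0045 23.6200 9.6296 0.9689 0.0000 0.0000
69.1805 61.0981 51.9675 41.6530 30.0009 16.8379 1.9680 0.0000 0.0000 0.0000

params: Δt=0.10978 u=1.06286 d=0.94086 q=0.50639 e^(-rΔt)=0.99737
t_9 payoffs: 69.1805 61.0981 51.9675 41.6530 30.0009 16.8379 1.9680 0.0000 0.0000 0.0000
t_8: node(8,0) S=66.2475 payoff=65.2625 vs cont=64.9164 → 65.2625 [stop]  node(8,1) S=74.8381 payoff=56.6719 vs cont=56.3259 → 56.6719 [stop]  node(8,2) S=84.5426 payoff=46.9674 vs cont=46.6214 → 46.9674 [stop]  node(8,3) S=95.5055 payoff=36.0045 vs cont=35.6585 → 36.0045 [stop]  node(8,4) S=107.8900 payoff=23.6200 vs cont=23.2740 → 23.6200 [stop]  node(8,5) S=121.8804 payoff=9.6296 vs cont=9.2835 → 9.6296 [stop]  node(8,6) S=137.6851 payoff=0.0000 vs cont=0.9689 → 0.9689 [wait]  node(8,7) S=155.5392 payoff=0.0000 vs cont=0.0000 → 0.0000 [wait]  node(8,8) S=175.7084 payoff=0.0000 vs cont=0.0000 → 0.0000 [wait]  ⇒ S*(8)=121.8804
t_7: node(7,0) S=70.4119 payoff=61.0981 vs cont=60.7520 → 61.0981 [stop]  node(7,1) S=79.5425 payoff=51.9675 vs cont=51.6215 → 51.9675 [stop]  node(7,2) S=89.8570 payoff=41.6530 vs cont=41.3070 → 41.6530 [stop]  node(7,3) S=101.5091 payoff=30.0009 vs cont=29.6549 → 30.0009 [stop]  node(7,4) S=114.6721 payoff=16.8379 vs cont=16.4919 → 16.8379 [stop]  node(7,5) S=129.5420 payoff=1.9680 vs cont=5.2301 → 5.2301 [wait]  node(7,6) S=146.3401 payoff=0.0000 vs cont=0.4770 → 0.4770 [wait]  node(7,7) S=165.3165 payoff=0.0000 vs cont=0.0000 → 0.0000 [wait]  ⇒ S*(7)=114.6721
t_6: node(6,0) S=74.8381 payoff=56.6719 vs cont=56.3259 → 56.6719 [stop]  node(6,1) S=84.5426 payoff=46.9674 vs cont=46.6214 → 46.9674 [stop]  node(6,2) S=95.5055 payoff=36.0045 vs cont=35.6585 → 36.0045 [stop]  node(6,3) S=107.8900 payoff=23.6200 vs cont=23.2740 → 23.6200 [stop]  node(6,4) S=121.8804 payoff=9.6296 vs cont=10.9310 → 10.9310 [wait]  node(6,5) S=137.6851 payoff=0.0000 vs cont=2.8158 → 2.8158 [wait]  node(6,6) S=155.5392 payoff=0.0000 vs cont=0.2348 → 0.2348 [wait]  ⇒ S*(6)=107.8900
t_5: node(5,0) S=79.5425 payoff=51.9675 vs cont=51.6215 → 51.9675 [stop]  node(5,1) S=89.8570 payoff=41.6530 vs cont=41.3070 → 41.6530 [stop]  node(5,2) S=101.5091 payoff=30.0009 vs cont=29.6549 → 30.0009 [stop]  node(5,3) S=114.6721 payoff=16.8379 vs cont=17.1492 → 17.1492 [wait]  node(5,4) S=129.5420 payoff=1.9680 vs cont=6.8036 → 6.8036 [wait]  node(5,5) S=146.3401 payoff=0.0000 vs cont=1.5048 → 1.5048 [wait]  ⇒ S*(5)=101.5091
t_4: node(4,0) S=84.5426 payoff=46.9674 vs cont=46.6214 → 46.9674 [stop]  node(4,1) S=95.5055 payoff=36.0045 vs cont=35.6585 → 36.0045 [stop]  node(4,2) S=107.8900 payoff=23.6200 vs cont=23.4312 → 23.6200 [stop]  node(4,3) S=121.8804 payoff=9.6296 vs cont=11.8790 → 11.8790 [wait]  node(4,4) S=137.6851 payoff=0.0000 vs cont=4.1096 → 4.1096 [wait]  ⇒ S*(4)=107.8900
t_3: node(3,0) S=89.8570 payoff=41.6530 vs cont=41.3070 → 41.6530 [stop]  node(3,1) S=101.5091 payoff=30.0009 vs cont=29.6549 → 30.0009 [stop]  node(3,2) S=114.6721 payoff=16.8379 vs cont=17.6280 → 17.6280 [wait]  node(3,3) S=129.5420 payoff=1.9680 vs cont=7.9238 → 7.9238 [wait]  ⇒ S*(3)=101.5091
t_2: node(2,0) S=95.5055 payoff=36.0045 vs cont=35.6585 → 36.0045 [stop]  node(2,1) S=107.8900 payoff=23.6200 vs cont=23.6730 → 23.6730 [wait]  node(2,2) S=121.8804 payoff=9.6296 vs cont=12.6804 → 12.6804 [wait]  ⇒ S*(2)=95.5055
t_1: node(1,0) S=101.5091 payoff=30.0009 vs cont=29.6817 → 30.0009 [stop]  node(1,1) S=114.6721 payoff=16.8379 vs cont=18.0589 → 18.0589 [wait]  ⇒ S*(1)=101.5091
t_0: node(0,0) S=107.8900 payoff=23.6200 vs cont=23.8906 → 23.8906 [wait]  ⇒ S*(0)=-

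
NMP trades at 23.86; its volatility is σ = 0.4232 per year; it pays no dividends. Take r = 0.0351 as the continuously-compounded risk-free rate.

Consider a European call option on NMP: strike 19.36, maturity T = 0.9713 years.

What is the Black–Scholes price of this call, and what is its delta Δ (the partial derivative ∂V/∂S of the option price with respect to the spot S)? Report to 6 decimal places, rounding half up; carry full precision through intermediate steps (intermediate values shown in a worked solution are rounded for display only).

σ√T = 0.4232·√0.9713 = 0.417083
d₁ = (ln(S/K) + (r+σ²/2)T) / (σ√T) = (ln(23.86/19.36) + (0.0351+0.4232²/2)·0.9713) / 0.417083 = (0.208994 + 0.121072) / 0.417083 = 0.791368
d₂ = d₁ − σ√T = 0.791368 − 0.417083 = 0.374285
e^{−rT} = 0.966482
N(d₁) = 0.785635,  N(d₂) = 0.645904
Call price V = S·N(d₁) − K·e^{−rT}·N(d₂) = 18.745260 − 12.085567 = 6.659693
Δ = N(d₁) = 0.785635

price = 6.659693
Δ = 0.785635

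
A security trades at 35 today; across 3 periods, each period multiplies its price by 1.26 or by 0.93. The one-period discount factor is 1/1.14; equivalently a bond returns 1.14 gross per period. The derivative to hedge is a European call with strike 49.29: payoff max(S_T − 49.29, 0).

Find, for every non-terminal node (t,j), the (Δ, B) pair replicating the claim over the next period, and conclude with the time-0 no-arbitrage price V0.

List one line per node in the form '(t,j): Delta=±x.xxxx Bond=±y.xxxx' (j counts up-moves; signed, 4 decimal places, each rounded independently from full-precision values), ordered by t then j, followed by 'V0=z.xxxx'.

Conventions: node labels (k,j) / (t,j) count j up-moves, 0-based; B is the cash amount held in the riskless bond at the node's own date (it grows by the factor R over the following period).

(0,0): Delta=0.5683 Bond=-15.5736
(1,0): Delta=0.1240 Bond=-3.2931
(1,1): Delta=0.7557 Bond=-26.0172
(2,0): Delta=0.0000 Bond=0.0000
(2,1): Delta=0.1763 Bond=-5.8993
(2,2): Delta=1.0000 Bond=-43.2368
V0=4.3162

The replicating-portfolio and risk-neutral prices coincide; use p* = (1.14−0.93)/(1.26−0.93) = 0.6364 for the latter.
At maturity the claim pays: V(3,0)=0.0000, V(3,1)=0.0000, V(3,2)=2.3864, V(3,3)=20.7232
(2,0): S=30.2715. Δ = (V_up−V_dn)/(S_up−S_dn) = (0.0000−0.0000)/(38.1421−28.1525) = 0.0000. V = [p*·0.0000 + (1−p*)·0.0000]/1.14 = 0.0000. B = V − Δ·S = 0.0000.
(2,1): S=41.0130. Δ = (V_up−V_dn)/(S_up−S_dn) = (2.3864−0.0000)/(51.6764−38.1421) = 0.1763. V = [p*·2.3864 + (1−p*)·0.0000]/1.14 = 1.3321. B = V − Δ·S = -5.8993.
(2,2): S=55.5660. Δ = (V_up−V_dn)/(S_up−S_dn) = (20.7232−2.3864)/(70.0132−51.6764) = 1.0000. V = [p*·20.7232 + (1−p*)·2.3864]/1.14 = 12.3292. B = V − Δ·S = -43.2368.
(1,0): S=32.5500. Δ = (V_up−V_dn)/(S_up−S_dn) = (1.3321−0.0000)/(41.0130−30.2715) = 0.1240. V = [p*·1.3321 + (1−p*)·0.0000]/1.14 = 0.7436. B = V − Δ·S = -3.2931.
(1,1): S=44.1000. Δ = (V_up−V_dn)/(S_up−S_dn) = (12.3292−1.3321)/(55.5660−41.0130) = 0.7557. V = [p*·12.3292 + (1−p*)·1.3321]/1.14 = 7.3072. B = V − Δ·S = -26.0172.
(0,0): S=35.0000. Δ = (V_up−V_dn)/(S_up−S_dn) = (7.3072−0.7436)/(44.1000−32.5500) = 0.5683. V = [p*·7.3072 + (1−p*)·0.7436]/1.14 = 4.3162. B = V − Δ·S = -15.5736.
Check: Δ(0,0)·S0 + B(0,0) = 4.3162 = V0.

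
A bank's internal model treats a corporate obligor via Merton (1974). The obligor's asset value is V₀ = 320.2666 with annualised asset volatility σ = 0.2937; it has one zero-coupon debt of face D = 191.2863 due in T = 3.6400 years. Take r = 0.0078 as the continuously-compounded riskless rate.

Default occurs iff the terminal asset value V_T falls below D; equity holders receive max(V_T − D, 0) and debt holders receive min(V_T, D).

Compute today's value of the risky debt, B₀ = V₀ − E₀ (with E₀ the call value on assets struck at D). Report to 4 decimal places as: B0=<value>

B0=174.1763

With assets at 320.2666 and a single debt payment of 191.2863 at 3.6400 years:
d₁ = [ln(V₀/D) + (r + σ²/2)T] / (σ√T)
   = [ln(320.2666/191.2863) + (0.0078 + 0.5·0.2937²)·3.6400] / (0.2937·√3.6400)
   = [0.515383 + 0.185385] / 0.560344 = 1.250602
d₂ = d₁ − σ√T = 1.250602 − 0.560344 = 0.690258
N(d₁) = 0.894460,  N(d₂) = 0.754984,  e^(−rT) = 0.972007
E₀ = V₀·N(d₁) − D·e^(−rT)·N(d₂)
   = 320.2666·0.894460 − 191.2863·0.972007·0.754984 = 146.090259
B₀ = V₀ − E₀ = 320.2666 − 146.090259 = 174.176341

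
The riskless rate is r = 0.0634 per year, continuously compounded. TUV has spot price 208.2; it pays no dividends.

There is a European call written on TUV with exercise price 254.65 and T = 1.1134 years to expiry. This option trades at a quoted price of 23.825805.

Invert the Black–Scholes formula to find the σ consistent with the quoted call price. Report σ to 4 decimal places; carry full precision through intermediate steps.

sigma = 0.3931

At σ = 0.3931 the Black–Scholes value reproduces the quote:
σ√T = 0.3931·√1.1134 = 0.414790
d₁ = (ln(S/K) + (r+σ²/2)T) / (σ√T) = (ln(208.2/254.65) + (0.0634+0.3931²/2)·1.1134) / 0.414790 = (-0.201391 + 0.156615) / 0.414790 = -0.107948
d₂ = d₁ − σ√T = -0.107948 − 0.414790 = -0.522738
e^{−rT} = 0.931844
N(d₁) = 0.457018,  N(d₂) = 0.300578
V = S·N(d₁) − K·e^{−rT}·N(d₂) = 95.151240 − 71.325435 = 23.825805 (the quoted price), and the Black–Scholes price is strictly increasing in σ, so σ is unique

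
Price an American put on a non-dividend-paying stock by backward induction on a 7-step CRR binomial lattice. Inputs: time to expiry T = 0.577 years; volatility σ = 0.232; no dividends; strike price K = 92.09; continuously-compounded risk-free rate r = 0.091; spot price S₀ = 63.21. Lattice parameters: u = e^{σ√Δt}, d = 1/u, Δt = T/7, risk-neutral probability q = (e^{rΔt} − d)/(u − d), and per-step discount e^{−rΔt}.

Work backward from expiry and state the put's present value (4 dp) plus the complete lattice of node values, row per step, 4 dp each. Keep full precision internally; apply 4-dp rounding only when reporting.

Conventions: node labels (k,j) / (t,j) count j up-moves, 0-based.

price = 28.8800
tree:
28.8800
32.9531 24.5263
36.7638 28.8800 19.8728
40.3289 32.9531 24.5263 14.8987
43.6643 36.7638 28.8800 19.8728 9.6608
46.7848 40.3289 32.9531 24.5263 14.8987 5.3306
49.7042 43.6643 36.7638 28.8800 19.8728 9.5820 1.7809
52.4354 46.7848 40.3289 32.9531 24.5263 14.8987 3.8992 0.0000

params: Δt=0.08243 u=1.06888 d=0.93556 q=0.53983 e^(-rΔt)=0.99253
t_7 payoffs: 52.4354 46.7848 40.3289 32.9531 24.5263 14.8987 3.8992 0.0000
k=6: node(6,0) S=42.3858 payoff=49.7042 vs cont=49.0160 → 49.7042 [stop]  node(6,1) S=48.4257 payoff=43.6643 vs cont=42.9761 → 43.6643 [stop]  node(6,2) S=55.3262 payoff=36.7638 vs cont=36.0756 → 36.7638 [stop]  node(6,3) S=63.2100 payoff=28.8800 vs cont=28.1918 → 28.8800 [stop]  node(6,4) S=72.2172 payoff=19.8728 vs cont=19.1846 → 19.8728 [stop]  node(6,5) S=82.5080 payoff=9.5820 vs cont=8.8939 → 9.5820 [stop]  node(6,6) S=94.2651 payoff=0.0000 vs cont=1.7809 → 1.7809 [wait]
k=5: node(5,0) S=45.3052 payoff=46.7848 vs cont=46.0966 → 46.7848 [stop]  node(5,1) S=51.7611 payoff=40.3289 vs cont=39.6407 → 40.3289 [stop]  node(5,2) S=59.1369 payoff=32.9531 vs cont=32.2650 → 32.9531 [stop]  node(5,3) S=67.5637 payoff=24.5263 vs cont=23.8381 → 24.5263 [stop]  node(5,4) S=77.1913 payoff=14.8987 vs cont=14.2105 → 14.8987 [stop]  node(5,5) S=88.1908 payoff=3.8992 vs cont=5.3306 → 5.3306 [wait]
k=4: node(4,0) S=48.4257 payoff=43.6643 vs cont=42.9761 → 43.6643 [stop]  node(4,1) S=55.3262 payoff=36.7638 vs cont=36.0756 → 36.7638 [stop]  node(4,2) S=63.2100 payoff=28.8800 vs cont=28.1918 → 28.8800 [stop]  node(4,3) S=72.2172 payoff=19.8728 vs cont=19.1846 → 19.8728 [stop]  node(4,4) S=82.5080 payoff=9.5820 vs cont=9.6608 → 9.6608 [wait]
k=3: node(3,0) S=51.7611 payoff=40.3289 vs cont=39.6407 → 40.3289 [stop]  node(3,1) S=59.1369 payoff=32.9531 vs cont=32.2650 → 32.9531 [stop]  node(3,2) S=67.5637 payoff=24.5263 vs cont=23.8381 → 24.5263 [stop]  node(3,3) S=77.1913 payoff=14.8987 vs cont=14.2527 → 14.8987 [stop]
k=2: node(2,0) S=55.3262 payoff=36.7638 vs cont=36.0756 → 36.7638 [stop]  node(2,1) S=63.2100 payoff=28.8800 vs cont=28.1918 → 28.8800 [stop]  node(2,2) S=72.2172 payoff=19.8728 vs cont=19.1846 → 19.8728 [stop]
k=1: node(1,0) S=59.1369 payoff=32.9531 vs cont=32.2650 → 32.9531 [stop]  node(1,1) S=67.5637 payoff=24.5263 vs cont=23.8381 → 24.5263 [stop]
k=0: node(0,0) S=63.2100 payoff=28.8800 vs cont=28.1918 → 28.8800 [stop]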